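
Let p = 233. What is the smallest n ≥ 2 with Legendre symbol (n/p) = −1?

3

(2/233) = +1, so 2 is a residue.
(3/233) = −1, so 3 is the smallest positive non-residue mod 233.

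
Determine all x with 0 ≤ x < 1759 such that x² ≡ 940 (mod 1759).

Since 1759 ≡ 3 (mod 4), a square root of 940 is 940^((1759+1)/4) = 940^440 mod 1759.
Repeated squaring: 940^2≡582, 940^4≡996, 940^8≡1699, 940^16≡82, 940^32≡1447, 940^64≡599, 940^128≡1724, 940^256≡1225 (mod 1759).
940^440 = 940^(256+128+32+16+8) ≡ 745 (mod 1759).
Check: 745² = 555025 ≡ 940 (mod 1759). The two roots are 745 and 1014.

745, 1014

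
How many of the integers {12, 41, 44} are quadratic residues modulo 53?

(12/53) = -1 → non-residue.
(41/53) = -1 → non-residue.
(44/53) = +1 → QR.
Total quadratic residues among the 3: 1.

1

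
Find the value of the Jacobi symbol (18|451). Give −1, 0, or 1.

-1

Pull out 2: since 451 ≡ 3 (mod 8), (2/451) = -1.
Reciprocity: 9 ≡ 1 and 451 ≡ 3 (mod 4), so (9/451) = +(451/9).
Reduce top mod 9: now compute (1/9).
Reached (1/9) = 1. Collecting the sign flips along the way, the symbol is -1.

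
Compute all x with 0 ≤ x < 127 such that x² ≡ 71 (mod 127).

43, 84

Since 127 ≡ 3 (mod 4), a square root of 71 is 71^((127+1)/4) = 71^32 mod 127.
Repeated squaring: 71^2≡88, 71^4≡124, 71^8≡9, 71^16≡81, 71^32≡84 (mod 127).
71^32 = 71^(32) ≡ 84 (mod 127).
Check: 84² = 7056 ≡ 71 (mod 127). The two roots are 43 and 84.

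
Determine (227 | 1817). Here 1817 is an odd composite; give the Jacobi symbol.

1

Reciprocity: 227 ≡ 3 and 1817 ≡ 1 (mod 4), so (227/1817) = +(1817/227).
Reduce top mod 227: now compute (1/227).
Reached (1/227) = 1. Collecting the sign flips along the way, the symbol is +1.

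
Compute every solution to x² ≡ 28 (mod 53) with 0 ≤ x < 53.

9, 44

53 ≡ 1 (mod 4), so we find a root by search.
Trying successive values, 9² = 81 ≡ 28 (mod 53). The other root is 53 − 9 = 44.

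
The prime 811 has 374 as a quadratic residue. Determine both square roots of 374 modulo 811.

119, 692

Since 811 ≡ 3 (mod 4), a square root of 374 is 374^((811+1)/4) = 374^203 mod 811.
Repeated squaring: 374^2≡384, 374^4≡665, 374^8≡230, 374^16≡185, 374^32≡163, 374^64≡617, 374^128≡330 (mod 811).
374^203 = 374^(128+64+8+2+1) ≡ 692 (mod 811).
Check: 692² = 478864 ≡ 374 (mod 811). The two roots are 119 and 692.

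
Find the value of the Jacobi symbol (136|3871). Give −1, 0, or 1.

-1

Pull out 2^3: since 3871 ≡ 7 (mod 8), (2/3871) = +1, so (2/3871)^3 = +1.
Reciprocity: 17 ≡ 1 and 3871 ≡ 3 (mod 4), so (17/3871) = +(3871/17).
Reduce top mod 17: now compute (12/17).
Pull out 2^2: since 17 ≡ 1 (mod 8), (2/17) = +1, so (2/17)^2 = +1.
Reciprocity: 3 ≡ 3 and 17 ≡ 1 (mod 4), so (3/17) = +(17/3).
Reduce top mod 3: now compute (2/3).
Pull out 2: since 3 ≡ 3 (mod 8), (2/3) = -1.
Reached (1/3) = 1. Collecting the sign flips along the way, the symbol is -1.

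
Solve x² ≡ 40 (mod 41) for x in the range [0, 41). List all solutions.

9, 32

41 ≡ 1 (mod 4), so we find a root by search.
Trying successive values, 9² = 81 ≡ 40 (mod 41). The other root is 41 − 9 = 32.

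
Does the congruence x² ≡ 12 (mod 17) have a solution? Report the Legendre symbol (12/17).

-1

Pull out 2^2: since 17 ≡ 1 (mod 8), (2/17) = +1, so (2/17)^2 = +1.
Reciprocity: 3 ≡ 3 and 17 ≡ 1 (mod 4), so (3/17) = +(17/3).
Reduce top mod 3: now compute (2/3).
Pull out 2: since 3 ≡ 3 (mod 8), (2/3) = -1.
Reached (1/3) = 1. Collecting the sign flips along the way, the symbol is -1.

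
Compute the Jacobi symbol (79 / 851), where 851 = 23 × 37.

1

Reciprocity: 79 ≡ 3 and 851 ≡ 3 (mod 4), so (79/851) = −(851/79).
Reduce top mod 79: now compute (61/79).
Reciprocity: 61 ≡ 1 and 79 ≡ 3 (mod 4), so (61/79) = +(79/61).
Reduce top mod 61: now compute (18/61).
Pull out 2: since 61 ≡ 5 (mod 8), (2/61) = -1.
Reciprocity: 9 ≡ 1 and 61 ≡ 1 (mod 4), so (9/61) = +(61/9).
Reduce top mod 9: now compute (7/9).
Reciprocity: 7 ≡ 3 and 9 ≡ 1 (mod 4), so (7/9) = +(9/7).
Reduce top mod 7: now compute (2/7).
Pull out 2: since 7 ≡ 7 (mod 8), (2/7) = +1.
Reached (1/7) = 1. Collecting the sign flips along the way, the symbol is +1.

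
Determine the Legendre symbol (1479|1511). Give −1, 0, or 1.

-1

Reciprocity: 1479 ≡ 3 and 1511 ≡ 3 (mod 4), so (1479/1511) = −(1511/1479).
Reduce top mod 1479: now compute (32/1479).
Pull out 2^5: since 1479 ≡ 7 (mod 8), (2/1479) = +1, so (2/1479)^5 = +1.
Reached (1/1479) = 1. Collecting the sign flips along the way, the symbol is -1.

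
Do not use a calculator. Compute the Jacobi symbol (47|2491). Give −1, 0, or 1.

Reciprocity: 47 ≡ 3 and 2491 ≡ 3 (mod 4), so (47/2491) = −(2491/47).
Reduce top mod 47: now compute (0/47).
Top reduces to 0: gcd > 1, so the symbol is 0.

0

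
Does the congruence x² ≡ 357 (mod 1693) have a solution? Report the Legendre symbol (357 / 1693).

1

Reciprocity: 357 ≡ 1 and 1693 ≡ 1 (mod 4), so (357/1693) = +(1693/357).
Reduce top mod 357: now compute (265/357).
Reciprocity: 265 ≡ 1 and 357 ≡ 1 (mod 4), so (265/357) = +(357/265).
Reduce top mod 265: now compute (92/265).
Pull out 2^2: since 265 ≡ 1 (mod 8), (2/265) = +1, so (2/265)^2 = +1.
Reciprocity: 23 ≡ 3 and 265 ≡ 1 (mod 4), so (23/265) = +(265/23).
Reduce top mod 23: now compute (12/23).
Pull out 2^2: since 23 ≡ 7 (mod 8), (2/23) = +1, so (2/23)^2 = +1.
Reciprocity: 3 ≡ 3 and 23 ≡ 3 (mod 4), so (3/23) = −(23/3).
Reduce top mod 3: now compute (2/3).
Pull out 2: since 3 ≡ 3 (mod 8), (2/3) = -1.
Reached (1/3) = 1. Collecting the sign flips along the way, the symbol is +1.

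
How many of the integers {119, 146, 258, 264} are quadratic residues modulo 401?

(119/401) = -1 → non-residue.
(146/401) = +1 → QR.
(258/401) = -1 → non-residue.
(264/401) = -1 → non-residue.
Total quadratic residues among the 4: 1.

1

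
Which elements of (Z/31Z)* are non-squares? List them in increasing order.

3,6,11,12,13,15,17,21,22,23,24,26,27,29,30

Square k = 1,…,15 (k and 31−k give the same square):
1²=1, 2²=4, 3²=9, 4²=16, 5²=25, 6²≡5, 7²≡18, 8²≡2, 9²≡19, 10²≡7, 11²≡28, 12²≡20, 13²≡14, 14²≡10, 15²≡8 (mod 31).
The residues are {1, 2, 4, 5, 7, 8, 9, 10, 14, 16, 18, 19, 20, 25, 28}; the non-residues are the remaining 15 nonzero classes.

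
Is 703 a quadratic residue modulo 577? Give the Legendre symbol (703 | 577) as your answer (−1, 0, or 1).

-1

First reduce: 703 ≡ 126 (mod 577).
Pull out 2: since 577 ≡ 1 (mod 8), (2/577) = +1.
Reciprocity: 63 ≡ 3 and 577 ≡ 1 (mod 4), so (63/577) = +(577/63).
Reduce top mod 63: now compute (10/63).
Pull out 2: since 63 ≡ 7 (mod 8), (2/63) = +1.
Reciprocity: 5 ≡ 1 and 63 ≡ 3 (mod 4), so (5/63) = +(63/5).
Reduce top mod 5: now compute (3/5).
Reciprocity: 3 ≡ 3 and 5 ≡ 1 (mod 4), so (3/5) = +(5/3).
Reduce top mod 3: now compute (2/3).
Pull out 2: since 3 ≡ 3 (mod 8), (2/3) = -1.
Reached (1/3) = 1. Collecting the sign flips along the way, the symbol is -1.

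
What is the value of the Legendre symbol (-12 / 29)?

Euler's criterion: (-12/29) ≡ 17^14 (mod 29).
17^2 ≡ 28 (mod 29)
17^4 ≡ 1 (mod 29)
17^8 ≡ 1 (mod 29)
17^14 = 17^(8+4+2) ≡ 28 (mod 29).
Result is 28 ≡ −1, so (-12/29) = −1.

-1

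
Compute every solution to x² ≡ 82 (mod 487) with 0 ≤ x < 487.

Since 487 ≡ 3 (mod 4), a square root of 82 is 82^((487+1)/4) = 82^122 mod 487.
Repeated squaring: 82^2≡393, 82^4≡70, 82^8≡30, 82^16≡413, 82^32≡119, 82^64≡38 (mod 487).
82^122 = 82^(64+32+16+8+2) ≡ 313 (mod 487).
Check: 313² = 97969 ≡ 82 (mod 487). The two roots are 174 and 313.

174, 313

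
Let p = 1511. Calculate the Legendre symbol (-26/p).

-1

First reduce: -26 ≡ 1485 (mod 1511).
Reciprocity: 1485 ≡ 1 and 1511 ≡ 3 (mod 4), so (1485/1511) = +(1511/1485).
Reduce top mod 1485: now compute (26/1485).
Pull out 2: since 1485 ≡ 5 (mod 8), (2/1485) = -1.
Reciprocity: 13 ≡ 1 and 1485 ≡ 1 (mod 4), so (13/1485) = +(1485/13).
Reduce top mod 13: now compute (3/13).
Reciprocity: 3 ≡ 3 and 13 ≡ 1 (mod 4), so (3/13) = +(13/3).
Reduce top mod 3: now compute (1/3).
Reached (1/3) = 1. Collecting the sign flips along the way, the symbol is -1.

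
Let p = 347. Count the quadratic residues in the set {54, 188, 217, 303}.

(54/347) = -1 → non-residue.
(188/347) = -1 → non-residue.
(217/347) = -1 → non-residue.
(303/347) = -1 → non-residue.
Total quadratic residues among the 4: 0.

0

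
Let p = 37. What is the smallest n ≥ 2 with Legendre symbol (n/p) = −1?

(2/37) = −1, so 2 is the smallest positive non-residue mod 37.

2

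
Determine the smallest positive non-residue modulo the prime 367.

(2/367) = +1, so 2 is a residue.
(3/367) = −1, so 3 is the smallest positive non-residue mod 367.

3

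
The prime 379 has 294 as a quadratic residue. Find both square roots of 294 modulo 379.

108, 271

Since 379 ≡ 3 (mod 4), a square root of 294 is 294^((379+1)/4) = 294^95 mod 379.
Repeated squaring: 294^2≡24, 294^4≡197, 294^8≡151, 294^16≡61, 294^32≡310, 294^64≡213 (mod 379).
294^95 = 294^(64+16+8+4+2+1) ≡ 271 (mod 379).
Check: 271² = 73441 ≡ 294 (mod 379). The two roots are 108 and 271.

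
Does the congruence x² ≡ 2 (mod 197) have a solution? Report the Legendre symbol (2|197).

-1

Pull out 2: since 197 ≡ 5 (mod 8), (2/197) = -1.
Reached (1/197) = 1. Collecting the sign flips along the way, the symbol is -1.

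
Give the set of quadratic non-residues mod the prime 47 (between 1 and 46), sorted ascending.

5, 10, 11, 13, 15, 19, 20, 22, 23, 26, 29, 30, 31, 33, 35, 38, 39, 40, 41, 43, 44, 45, 46

Square k = 1,…,23 (k and 47−k give the same square):
1²=1, 2²=4, 3²=9, 4²=16, 5²=25, 6²=36, 7²≡2, 8²≡17, 9²≡34, 10²≡6, 11²≡27, 12²≡3, 13²≡28, 14²≡8, 15²≡37, 16²≡21, 17²≡7, 18²≡42, 19²≡32, 20²≡24, 21²≡18, 22²≡14, 23²≡12 (mod 47).
The residues are {1, 2, 3, 4, 6, 7, 8, 9, 12, 14, 16, 17, 18, 21, 24, 25, 27, 28, 32, 34, 36, 37, 42}; the non-residues are the remaining 23 nonzero classes.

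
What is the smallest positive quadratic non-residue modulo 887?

5

(2/887) = +1, so 2 is a residue.
(3/887) = +1, so 3 is a residue.
(4/887) = +1, so 4 is a residue.
(5/887) = −1, so 5 is the smallest positive non-residue mod 887.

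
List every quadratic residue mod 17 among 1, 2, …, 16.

Square k = 1,…,8 (k and 17−k give the same square):
1²=1, 2²=4, 3²=9, 4²=16, 5²≡8, 6²≡2, 7²≡15, 8²≡13 (mod 17).
So the quadratic residues mod 17 are {1, 2, 4, 8, 9, 13, 15, 16}.

1,2,4,8,9,13,15,16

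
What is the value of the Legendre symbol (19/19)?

0

First reduce: 19 ≡ 0 (mod 19).
Top reduces to 0: gcd > 1, so the symbol is 0.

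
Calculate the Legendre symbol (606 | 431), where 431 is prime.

-1

Euler's criterion: (606/431) ≡ 175^215 (mod 431).
175^2 ≡ 24 (mod 431)
175^4 ≡ 145 (mod 431)
175^8 ≡ 337 (mod 431)
175^16 ≡ 216 (mod 431)
175^32 ≡ 108 (mod 431)
175^64 ≡ 27 (mod 431)
175^128 ≡ 298 (mod 431)
175^215 = 175^(128+64+16+4+2+1) ≡ 430 (mod 431).
Result is 430 ≡ −1, so (606/431) = −1.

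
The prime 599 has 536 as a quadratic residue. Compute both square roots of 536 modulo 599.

178, 421

Since 599 ≡ 3 (mod 4), a square root of 536 is 536^((599+1)/4) = 536^150 mod 599.
Repeated squaring: 536^2≡375, 536^4≡459, 536^8≡432, 536^16≡335, 536^32≡212, 536^64≡19, 536^128≡361 (mod 599).
536^150 = 536^(128+16+4+2) ≡ 421 (mod 599).
Check: 421² = 177241 ≡ 536 (mod 599). The two roots are 178 and 421.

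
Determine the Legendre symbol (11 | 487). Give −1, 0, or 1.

-1

Reciprocity: 11 ≡ 3 and 487 ≡ 3 (mod 4), so (11/487) = −(487/11).
Reduce top mod 11: now compute (3/11).
Reciprocity: 3 ≡ 3 and 11 ≡ 3 (mod 4), so (3/11) = −(11/3).
Reduce top mod 3: now compute (2/3).
Pull out 2: since 3 ≡ 3 (mod 8), (2/3) = -1.
Reached (1/3) = 1. Collecting the sign flips along the way, the symbol is -1.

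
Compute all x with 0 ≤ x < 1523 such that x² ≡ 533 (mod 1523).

341, 1182

Since 1523 ≡ 3 (mod 4), a square root of 533 is 533^((1523+1)/4) = 533^381 mod 1523.
Repeated squaring: 533^2≡811, 533^4≡1308, 533^8≡535, 533^16≡1424, 533^32≡663, 533^64≡945, 533^128≡547, 533^256≡701 (mod 1523).
533^381 = 533^(256+64+32+16+8+4+1) ≡ 341 (mod 1523).
Check: 341² = 116281 ≡ 533 (mod 1523). The two roots are 341 and 1182.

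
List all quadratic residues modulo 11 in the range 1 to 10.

Square k = 1,…,5 (k and 11−k give the same square):
1²=1, 2²=4, 3²=9, 4²≡5, 5²≡3 (mod 11).
So the quadratic residues mod 11 are {1, 3, 4, 5, 9}.

1 3 4 5 9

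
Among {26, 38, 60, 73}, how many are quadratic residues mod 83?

(26/83) = +1 → QR.
(38/83) = +1 → QR.
(60/83) = -1 → non-residue.
(73/83) = -1 → non-residue.
Total quadratic residues among the 4: 2.

2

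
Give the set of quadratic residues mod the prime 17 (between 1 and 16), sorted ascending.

Square k = 1,…,8 (k and 17−k give the same square):
1²=1, 2²=4, 3²=9, 4²=16, 5²≡8, 6²≡2, 7²≡15, 8²≡13 (mod 17).
So the quadratic residues mod 17 are {1, 2, 4, 8, 9, 13, 15, 16}.

1, 2, 4, 8, 9, 13, 15, 16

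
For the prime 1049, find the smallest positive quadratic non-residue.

(2/1049) = +1, so 2 is a residue.
(3/1049) = −1, so 3 is the smallest positive non-residue mod 1049.

3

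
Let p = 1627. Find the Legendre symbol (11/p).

1

Reciprocity: 11 ≡ 3 and 1627 ≡ 3 (mod 4), so (11/1627) = −(1627/11).
Reduce top mod 11: now compute (10/11).
Pull out 2: since 11 ≡ 3 (mod 8), (2/11) = -1.
Reciprocity: 5 ≡ 1 and 11 ≡ 3 (mod 4), so (5/11) = +(11/5).
Reduce top mod 5: now compute (1/5).
Reached (1/5) = 1. Collecting the sign flips along the way, the symbol is +1.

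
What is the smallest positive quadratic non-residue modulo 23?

(2/23) = +1, so 2 is a residue.
(3/23) = +1, so 3 is a residue.
(4/23) = +1, so 4 is a residue.
(5/23) = −1, so 5 is the smallest positive non-residue mod 23.

5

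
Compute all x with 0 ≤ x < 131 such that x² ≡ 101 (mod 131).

Since 131 ≡ 3 (mod 4), a square root of 101 is 101^((131+1)/4) = 101^33 mod 131.
Repeated squaring: 101^2≡114, 101^4≡27, 101^8≡74, 101^16≡105, 101^32≡21 (mod 131).
101^33 = 101^(32+1) ≡ 25 (mod 131).
Check: 25² = 625 ≡ 101 (mod 131). The two roots are 25 and 106.

25, 106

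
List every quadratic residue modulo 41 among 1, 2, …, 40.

Square k = 1,…,20 (k and 41−k give the same square):
1²=1, 2²=4, 3²=9, 4²=16, 5²=25, 6²=36, 7²≡8, 8²≡23, 9²≡40, 10²≡18, 11²≡39, 12²≡21, 13²≡5, 14²≡32, 15²≡20, 16²≡10, 17²≡2, 18²≡37, 19²≡33, 20²≡31 (mod 41).
So the quadratic residues mod 41 are {1, 2, 4, 5, 8, 9, 10, 16, 18, 20, 21, 23, 25, 31, 32, 33, 36, 37, 39, 40}.

1 2 4 5 8 9 10 16 18 20 21 23 25 31 32 33 36 37 39 40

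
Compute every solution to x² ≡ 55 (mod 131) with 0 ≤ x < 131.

29, 102

Since 131 ≡ 3 (mod 4), a square root of 55 is 55^((131+1)/4) = 55^33 mod 131.
Repeated squaring: 55^2≡12, 55^4≡13, 55^8≡38, 55^16≡3, 55^32≡9 (mod 131).
55^33 = 55^(32+1) ≡ 102 (mod 131).
Check: 102² = 10404 ≡ 55 (mod 131). The two roots are 29 and 102.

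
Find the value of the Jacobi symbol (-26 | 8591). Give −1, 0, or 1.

1

First reduce: -26 ≡ 8565 (mod 8591).
Reciprocity: 8565 ≡ 1 and 8591 ≡ 3 (mod 4), so (8565/8591) = +(8591/8565).
Reduce top mod 8565: now compute (26/8565).
Pull out 2: since 8565 ≡ 5 (mod 8), (2/8565) = -1.
Reciprocity: 13 ≡ 1 and 8565 ≡ 1 (mod 4), so (13/8565) = +(8565/13).
Reduce top mod 13: now compute (11/13).
Reciprocity: 11 ≡ 3 and 13 ≡ 1 (mod 4), so (11/13) = +(13/11).
Reduce top mod 11: now compute (2/11).
Pull out 2: since 11 ≡ 3 (mod 8), (2/11) = -1.
Reached (1/11) = 1. Collecting the sign flips along the way, the symbol is +1.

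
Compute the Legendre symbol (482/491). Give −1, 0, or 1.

Pull out 2: since 491 ≡ 3 (mod 8), (2/491) = -1.
Reciprocity: 241 ≡ 1 and 491 ≡ 3 (mod 4), so (241/491) = +(491/241).
Reduce top mod 241: now compute (9/241).
Reciprocity: 9 ≡ 1 and 241 ≡ 1 (mod 4), so (9/241) = +(241/9).
Reduce top mod 9: now compute (7/9).
Reciprocity: 7 ≡ 3 and 9 ≡ 1 (mod 4), so (7/9) = +(9/7).
Reduce top mod 7: now compute (2/7).
Pull out 2: since 7 ≡ 7 (mod 8), (2/7) = +1.
Reached (1/7) = 1. Collecting the sign flips along the way, the symbol is -1.

-1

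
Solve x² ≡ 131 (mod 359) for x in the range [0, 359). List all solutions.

Since 359 ≡ 3 (mod 4), a square root of 131 is 131^((359+1)/4) = 131^90 mod 359.
Repeated squaring: 131^2≡288, 131^4≡15, 131^8≡225, 131^16≡6, 131^32≡36, 131^64≡219 (mod 359).
131^90 = 131^(64+16+8+2) ≡ 298 (mod 359).
Check: 298² = 88804 ≡ 131 (mod 359). The two roots are 61 and 298.

61, 298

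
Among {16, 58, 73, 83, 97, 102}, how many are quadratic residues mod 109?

(16/109) = +1 → QR.
(58/109) = -1 → non-residue.
(73/109) = +1 → QR.
(83/109) = +1 → QR.
(97/109) = +1 → QR.
(102/109) = +1 → QR.
Total quadratic residues among the 6: 5.

5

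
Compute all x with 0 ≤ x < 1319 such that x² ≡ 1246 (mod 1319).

Since 1319 ≡ 3 (mod 4), a square root of 1246 is 1246^((1319+1)/4) = 1246^330 mod 1319.
Repeated squaring: 1246^2≡53, 1246^4≡171, 1246^8≡223, 1246^16≡926, 1246^32≡126, 1246^64≡48, 1246^128≡985, 1246^256≡760 (mod 1319).
1246^330 = 1246^(256+64+8+2) ≡ 1081 (mod 1319).
Check: 1081² = 1168561 ≡ 1246 (mod 1319). The two roots are 238 and 1081.

238, 1081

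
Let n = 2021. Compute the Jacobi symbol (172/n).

Pull out 2^2: since 2021 ≡ 5 (mod 8), (2/2021) = -1, so (2/2021)^2 = +1.
Reciprocity: 43 ≡ 3 and 2021 ≡ 1 (mod 4), so (43/2021) = +(2021/43).
Reduce top mod 43: now compute (0/43).
Top reduces to 0: gcd > 1, so the symbol is 0.

0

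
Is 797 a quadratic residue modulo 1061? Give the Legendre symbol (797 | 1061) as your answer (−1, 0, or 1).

Euler's criterion: (797/1061) ≡ 797^530 (mod 1061).
797^2 ≡ 731 (mod 1061)
797^4 ≡ 678 (mod 1061)
797^8 ≡ 271 (mod 1061)
797^16 ≡ 232 (mod 1061)
797^32 ≡ 774 (mod 1061)
797^64 ≡ 672 (mod 1061)
797^128 ≡ 659 (mod 1061)
797^256 ≡ 332 (mod 1061)
797^512 ≡ 941 (mod 1061)
797^530 = 797^(512+16+2) ≡ 1 (mod 1061).
Result is 1, so (797/1061) = 1.

1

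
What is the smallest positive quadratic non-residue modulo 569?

3

(2/569) = +1, so 2 is a residue.
(3/569) = −1, so 3 is the smallest positive non-residue mod 569.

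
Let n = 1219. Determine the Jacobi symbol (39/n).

Reciprocity: 39 ≡ 3 and 1219 ≡ 3 (mod 4), so (39/1219) = −(1219/39).
Reduce top mod 39: now compute (10/39).
Pull out 2: since 39 ≡ 7 (mod 8), (2/39) = +1.
Reciprocity: 5 ≡ 1 and 39 ≡ 3 (mod 4), so (5/39) = +(39/5).
Reduce top mod 5: now compute (4/5).
Pull out 2^2: since 5 ≡ 5 (mod 8), (2/5) = -1, so (2/5)^2 = +1.
Reached (1/5) = 1. Collecting the sign flips along the way, the symbol is -1.

-1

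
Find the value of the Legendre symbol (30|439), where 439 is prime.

Euler's criterion: (30/439) ≡ 30^219 (mod 439).
30^2 ≡ 22 (mod 439)
30^4 ≡ 45 (mod 439)
30^8 ≡ 269 (mod 439)
30^16 ≡ 365 (mod 439)
30^32 ≡ 208 (mod 439)
30^64 ≡ 242 (mod 439)
30^128 ≡ 177 (mod 439)
30^219 = 30^(128+64+16+8+2+1) ≡ 438 (mod 439).
Result is 438 ≡ −1, so (30/439) = −1.

-1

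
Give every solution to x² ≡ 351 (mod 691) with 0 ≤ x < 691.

Since 691 ≡ 3 (mod 4), a square root of 351 is 351^((691+1)/4) = 351^173 mod 691.
Repeated squaring: 351^2≡203, 351^4≡440, 351^8≡120, 351^16≡580, 351^32≡574, 351^64≡560, 351^128≡577 (mod 691).
351^173 = 351^(128+32+8+4+1) ≡ 306 (mod 691).
Check: 306² = 93636 ≡ 351 (mod 691). The two roots are 306 and 385.

306, 385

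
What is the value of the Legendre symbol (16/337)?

Euler's criterion: (16/337) ≡ 16^168 (mod 337).
16^2 ≡ 256 (mod 337)
16^4 ≡ 158 (mod 337)
16^8 ≡ 26 (mod 337)
16^16 ≡ 2 (mod 337)
16^32 ≡ 4 (mod 337)
16^64 ≡ 16 (mod 337)
16^128 ≡ 256 (mod 337)
16^168 = 16^(128+32+8) ≡ 1 (mod 337).
Result is 1, so (16/337) = 1.

1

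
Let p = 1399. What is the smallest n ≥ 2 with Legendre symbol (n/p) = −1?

(2/1399) = +1, so 2 is a residue.
(3/1399) = −1, so 3 is the smallest positive non-residue mod 1399.

3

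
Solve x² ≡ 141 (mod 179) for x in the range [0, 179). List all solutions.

Since 179 ≡ 3 (mod 4), a square root of 141 is 141^((179+1)/4) = 141^45 mod 179.
Repeated squaring: 141^2≡12, 141^4≡144, 141^8≡151, 141^16≡68, 141^32≡149 (mod 179).
141^45 = 141^(32+8+4+1) ≡ 61 (mod 179).
Check: 61² = 3721 ≡ 141 (mod 179). The two roots are 61 and 118.

61, 118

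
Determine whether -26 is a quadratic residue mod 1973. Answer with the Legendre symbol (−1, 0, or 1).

First reduce: -26 ≡ 1947 (mod 1973).
Reciprocity: 1947 ≡ 3 and 1973 ≡ 1 (mod 4), so (1947/1973) = +(1973/1947).
Reduce top mod 1947: now compute (26/1947).
Pull out 2: since 1947 ≡ 3 (mod 8), (2/1947) = -1.
Reciprocity: 13 ≡ 1 and 1947 ≡ 3 (mod 4), so (13/1947) = +(1947/13).
Reduce top mod 13: now compute (10/13).
Pull out 2: since 13 ≡ 5 (mod 8), (2/13) = -1.
Reciprocity: 5 ≡ 1 and 13 ≡ 1 (mod 4), so (5/13) = +(13/5).
Reduce top mod 5: now compute (3/5).
Reciprocity: 3 ≡ 3 and 5 ≡ 1 (mod 4), so (3/5) = +(5/3).
Reduce top mod 3: now compute (2/3).
Pull out 2: since 3 ≡ 3 (mod 8), (2/3) = -1.
Reached (1/3) = 1. Collecting the sign flips along the way, the symbol is -1.

-1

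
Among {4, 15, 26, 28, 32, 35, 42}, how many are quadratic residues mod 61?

3

(4/61) = +1 → QR.
(15/61) = +1 → QR.
(26/61) = -1 → non-residue.
(28/61) = -1 → non-residue.
(32/61) = -1 → non-residue.
(35/61) = -1 → non-residue.
(42/61) = +1 → QR.
Total quadratic residues among the 7: 3.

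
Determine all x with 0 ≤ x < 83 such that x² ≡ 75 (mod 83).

Since 83 ≡ 3 (mod 4), a square root of 75 is 75^((83+1)/4) = 75^21 mod 83.
Repeated squaring: 75^2≡64, 75^4≡29, 75^8≡11, 75^16≡38 (mod 83).
75^21 = 75^(16+4+1) ≡ 65 (mod 83).
Check: 65² = 4225 ≡ 75 (mod 83). The two roots are 18 and 65.

18, 65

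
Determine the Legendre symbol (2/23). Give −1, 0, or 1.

Euler's criterion: (2/23) ≡ 2^11 (mod 23).
2^2 ≡ 4 (mod 23)
2^4 ≡ 16 (mod 23)
2^8 ≡ 3 (mod 23)
2^11 = 2^(8+2+1) ≡ 1 (mod 23).
Result is 1, so (2/23) = 1.

1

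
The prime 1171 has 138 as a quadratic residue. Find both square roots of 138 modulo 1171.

Since 1171 ≡ 3 (mod 4), a square root of 138 is 138^((1171+1)/4) = 138^293 mod 1171.
Repeated squaring: 138^2≡308, 138^4≡13, 138^8≡169, 138^16≡457, 138^32≡411, 138^64≡297, 138^128≡384, 138^256≡1081 (mod 1171).
138^293 = 138^(256+32+4+1) ≡ 510 (mod 1171).
Check: 510² = 260100 ≡ 138 (mod 1171). The two roots are 510 and 661.

510, 661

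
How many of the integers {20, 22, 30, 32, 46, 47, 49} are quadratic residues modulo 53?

(20/53) = -1 → non-residue.
(22/53) = -1 → non-residue.
(30/53) = -1 → non-residue.
(32/53) = -1 → non-residue.
(46/53) = +1 → QR.
(47/53) = +1 → QR.
(49/53) = +1 → QR.
Total quadratic residues among the 7: 3.

3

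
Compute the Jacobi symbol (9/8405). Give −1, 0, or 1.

1

Reciprocity: 9 ≡ 1 and 8405 ≡ 1 (mod 4), so (9/8405) = +(8405/9).
Reduce top mod 9: now compute (8/9).
Pull out 2^3: since 9 ≡ 1 (mod 8), (2/9) = +1, so (2/9)^3 = +1.
Reached (1/9) = 1. Collecting the sign flips along the way, the symbol is +1.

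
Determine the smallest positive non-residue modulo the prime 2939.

(2/2939) = −1, so 2 is the smallest positive non-residue mod 2939.

2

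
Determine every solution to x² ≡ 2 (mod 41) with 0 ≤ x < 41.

17, 24

41 ≡ 1 (mod 4), so we find a root by search.
Trying successive values, 17² = 289 ≡ 2 (mod 41). The other root is 41 − 17 = 24.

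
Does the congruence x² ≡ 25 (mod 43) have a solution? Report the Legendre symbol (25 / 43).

1

Reciprocity: 25 ≡ 1 and 43 ≡ 3 (mod 4), so (25/43) = +(43/25).
Reduce top mod 25: now compute (18/25).
Pull out 2: since 25 ≡ 1 (mod 8), (2/25) = +1.
Reciprocity: 9 ≡ 1 and 25 ≡ 1 (mod 4), so (9/25) = +(25/9).
Reduce top mod 9: now compute (7/9).
Reciprocity: 7 ≡ 3 and 9 ≡ 1 (mod 4), so (7/9) = +(9/7).
Reduce top mod 7: now compute (2/7).
Pull out 2: since 7 ≡ 7 (mod 8), (2/7) = +1.
Reached (1/7) = 1. Collecting the sign flips along the way, the symbol is +1.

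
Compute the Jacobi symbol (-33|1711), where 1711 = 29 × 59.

First reduce: -33 ≡ 1678 (mod 1711).
Pull out 2: since 1711 ≡ 7 (mod 8), (2/1711) = +1.
Reciprocity: 839 ≡ 3 and 1711 ≡ 3 (mod 4), so (839/1711) = −(1711/839).
Reduce top mod 839: now compute (33/839).
Reciprocity: 33 ≡ 1 and 839 ≡ 3 (mod 4), so (33/839) = +(839/33).
Reduce top mod 33: now compute (14/33).
Pull out 2: since 33 ≡ 1 (mod 8), (2/33) = +1.
Reciprocity: 7 ≡ 3 and 33 ≡ 1 (mod 4), so (7/33) = +(33/7).
Reduce top mod 7: now compute (5/7).
Reciprocity: 5 ≡ 1 and 7 ≡ 3 (mod 4), so (5/7) = +(7/5).
Reduce top mod 5: now compute (2/5).
Pull out 2: since 5 ≡ 5 (mod 8), (2/5) = -1.
Reached (1/5) = 1. Collecting the sign flips along the way, the symbol is +1.

1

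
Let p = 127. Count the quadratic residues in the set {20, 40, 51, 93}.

0

(20/127) = -1 → non-residue.
(40/127) = -1 → non-residue.
(51/127) = -1 → non-residue.
(93/127) = -1 → non-residue.
Total quadratic residues among the 4: 0.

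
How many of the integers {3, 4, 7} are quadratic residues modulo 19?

2

(3/19) = -1 → non-residue.
(4/19) = +1 → QR.
(7/19) = +1 → QR.
Total quadratic residues among the 3: 2.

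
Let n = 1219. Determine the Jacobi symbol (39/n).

-1

Reciprocity: 39 ≡ 3 and 1219 ≡ 3 (mod 4), so (39/1219) = −(1219/39).
Reduce top mod 39: now compute (10/39).
Pull out 2: since 39 ≡ 7 (mod 8), (2/39) = +1.
Reciprocity: 5 ≡ 1 and 39 ≡ 3 (mod 4), so (5/39) = +(39/5).
Reduce top mod 5: now compute (4/5).
Pull out 2^2: since 5 ≡ 5 (mod 8), (2/5) = -1, so (2/5)^2 = +1.
Reached (1/5) = 1. Collecting the sign flips along the way, the symbol is -1.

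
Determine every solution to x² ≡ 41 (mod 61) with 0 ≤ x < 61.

61 ≡ 1 (mod 4), so we find a root by search.
Trying successive values, 23² = 529 ≡ 41 (mod 61). The other root is 61 − 23 = 38.

23, 38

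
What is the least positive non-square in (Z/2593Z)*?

5

(2/2593) = +1, so 2 is a residue.
(3/2593) = +1, so 3 is a residue.
(4/2593) = +1, so 4 is a residue.
(5/2593) = −1, so 5 is the smallest positive non-residue mod 2593.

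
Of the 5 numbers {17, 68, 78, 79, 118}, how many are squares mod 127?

3

(17/127) = +1 → QR.
(68/127) = +1 → QR.
(78/127) = -1 → non-residue.
(79/127) = +1 → QR.
(118/127) = -1 → non-residue.
Total quadratic residues among the 5: 3.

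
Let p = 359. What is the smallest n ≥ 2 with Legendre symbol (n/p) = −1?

(2/359) = +1, so 2 is a residue.
(3/359) = +1, so 3 is a residue.
(4/359) = +1, so 4 is a residue.
(5/359) = +1, so 5 is a residue.
(6/359) = +1, so 6 is a residue.
(7/359) = −1, so 7 is the smallest positive non-residue mod 359.

7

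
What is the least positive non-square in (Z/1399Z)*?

(2/1399) = +1, so 2 is a residue.
(3/1399) = −1, so 3 is the smallest positive non-residue mod 1399.

3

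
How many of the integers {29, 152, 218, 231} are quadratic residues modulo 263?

(29/263) = -1 → non-residue.
(152/263) = -1 → non-residue.
(218/263) = +1 → QR.
(231/263) = -1 → non-residue.
Total quadratic residues among the 4: 1.

1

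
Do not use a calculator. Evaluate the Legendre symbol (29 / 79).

-1

Euler's criterion: (29/79) ≡ 29^39 (mod 79).
29^2 ≡ 51 (mod 79)
29^4 ≡ 73 (mod 79)
29^8 ≡ 36 (mod 79)
29^16 ≡ 32 (mod 79)
29^32 ≡ 76 (mod 79)
29^39 = 29^(32+4+2+1) ≡ 78 (mod 79).
Result is 78 ≡ −1, so (29/79) = −1.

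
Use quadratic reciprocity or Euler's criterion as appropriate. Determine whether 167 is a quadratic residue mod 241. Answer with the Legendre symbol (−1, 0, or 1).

-1

Reciprocity: 167 ≡ 3 and 241 ≡ 1 (mod 4), so (167/241) = +(241/167).
Reduce top mod 167: now compute (74/167).
Pull out 2: since 167 ≡ 7 (mod 8), (2/167) = +1.
Reciprocity: 37 ≡ 1 and 167 ≡ 3 (mod 4), so (37/167) = +(167/37).
Reduce top mod 37: now compute (19/37).
Reciprocity: 19 ≡ 3 and 37 ≡ 1 (mod 4), so (19/37) = +(37/19).
Reduce top mod 19: now compute (18/19).
Pull out 2: since 19 ≡ 3 (mod 8), (2/19) = -1.
Reciprocity: 9 ≡ 1 and 19 ≡ 3 (mod 4), so (9/19) = +(19/9).
Reduce top mod 9: now compute (1/9).
Reached (1/9) = 1. Collecting the sign flips along the way, the symbol is -1.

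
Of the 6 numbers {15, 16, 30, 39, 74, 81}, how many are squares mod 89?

(15/89) = -1 → non-residue.
(16/89) = +1 → QR.
(30/89) = -1 → non-residue.
(39/89) = +1 → QR.
(74/89) = -1 → non-residue.
(81/89) = +1 → QR.
Total quadratic residues among the 6: 3.

3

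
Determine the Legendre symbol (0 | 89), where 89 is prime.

Top reduces to 0: gcd > 1, so the symbol is 0.

0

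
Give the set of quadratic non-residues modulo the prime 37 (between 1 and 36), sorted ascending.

2, 5, 6, 8, 13, 14, 15, 17, 18, 19, 20, 22, 23, 24, 29, 31, 32, 35

Square k = 1,…,18 (k and 37−k give the same square):
1²=1, 2²=4, 3²=9, 4²=16, 5²=25, 6²=36, 7²≡12, 8²≡27, 9²≡7, 10²≡26, 11²≡10, 12²≡33, 13²≡21, 14²≡11, 15²≡3, 16²≡34, 17²≡30, 18²≡28 (mod 37).
The residues are {1, 3, 4, 7, 9, 10, 11, 12, 16, 21, 25, 26, 27, 28, 30, 33, 34, 36}; the non-residues are the remaining 18 nonzero classes.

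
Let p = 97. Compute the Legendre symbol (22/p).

Euler's criterion: (22/97) ≡ 22^48 (mod 97).
22^2 ≡ 96 (mod 97)
22^4 ≡ 1 (mod 97)
22^8 ≡ 1 (mod 97)
22^16 ≡ 1 (mod 97)
22^32 ≡ 1 (mod 97)
22^48 = 22^(32+16) ≡ 1 (mod 97).
Result is 1, so (22/97) = 1.

1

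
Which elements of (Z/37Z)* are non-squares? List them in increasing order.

2,5,6,8,13,14,15,17,18,19,20,22,23,24,29,31,32,35

Square k = 1,…,18 (k and 37−k give the same square):
1²=1, 2²=4, 3²=9, 4²=16, 5²=25, 6²=36, 7²≡12, 8²≡27, 9²≡7, 10²≡26, 11²≡10, 12²≡33, 13²≡21, 14²≡11, 15²≡3, 16²≡34, 17²≡30, 18²≡28 (mod 37).
The residues are {1, 3, 4, 7, 9, 10, 11, 12, 16, 21, 25, 26, 27, 28, 30, 33, 34, 36}; the non-residues are the remaining 18 nonzero classes.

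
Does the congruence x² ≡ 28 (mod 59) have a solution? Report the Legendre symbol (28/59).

1

Pull out 2^2: since 59 ≡ 3 (mod 8), (2/59) = -1, so (2/59)^2 = +1.
Reciprocity: 7 ≡ 3 and 59 ≡ 3 (mod 4), so (7/59) = −(59/7).
Reduce top mod 7: now compute (3/7).
Reciprocity: 3 ≡ 3 and 7 ≡ 3 (mod 4), so (3/7) = −(7/3).
Reduce top mod 3: now compute (1/3).
Reached (1/3) = 1. Collecting the sign flips along the way, the symbol is +1.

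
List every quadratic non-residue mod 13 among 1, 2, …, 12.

2, 5, 6, 7, 8, 11

Square k = 1,…,6 (k and 13−k give the same square):
1²=1, 2²=4, 3²=9, 4²≡3, 5²≡12, 6²≡10 (mod 13).
The residues are {1, 3, 4, 9, 10, 12}; the non-residues are the remaining 6 nonzero classes.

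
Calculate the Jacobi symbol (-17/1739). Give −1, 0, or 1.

1

First reduce: -17 ≡ 1722 (mod 1739).
Pull out 2: since 1739 ≡ 3 (mod 8), (2/1739) = -1.
Reciprocity: 861 ≡ 1 and 1739 ≡ 3 (mod 4), so (861/1739) = +(1739/861).
Reduce top mod 861: now compute (17/861).
Reciprocity: 17 ≡ 1 and 861 ≡ 1 (mod 4), so (17/861) = +(861/17).
Reduce top mod 17: now compute (11/17).
Reciprocity: 11 ≡ 3 and 17 ≡ 1 (mod 4), so (11/17) = +(17/11).
Reduce top mod 11: now compute (6/11).
Pull out 2: since 11 ≡ 3 (mod 8), (2/11) = -1.
Reciprocity: 3 ≡ 3 and 11 ≡ 3 (mod 4), so (3/11) = −(11/3).
Reduce top mod 3: now compute (2/3).
Pull out 2: since 3 ≡ 3 (mod 8), (2/3) = -1.
Reached (1/3) = 1. Collecting the sign flips along the way, the symbol is +1.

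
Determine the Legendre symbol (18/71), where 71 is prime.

Pull out 2: since 71 ≡ 7 (mod 8), (2/71) = +1.
Reciprocity: 9 ≡ 1 and 71 ≡ 3 (mod 4), so (9/71) = +(71/9).
Reduce top mod 9: now compute (8/9).
Pull out 2^3: since 9 ≡ 1 (mod 8), (2/9) = +1, so (2/9)^3 = +1.
Reached (1/9) = 1. Collecting the sign flips along the way, the symbol is +1.

1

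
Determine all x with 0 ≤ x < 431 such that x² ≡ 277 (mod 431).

Since 431 ≡ 3 (mod 4), a square root of 277 is 277^((431+1)/4) = 277^108 mod 431.
Repeated squaring: 277^2≡11, 277^4≡121, 277^8≡418, 277^16≡169, 277^32≡115, 277^64≡295 (mod 431).
277^108 = 277^(64+32+8+4) ≡ 240 (mod 431).
Check: 240² = 57600 ≡ 277 (mod 431). The two roots are 191 and 240.

191, 240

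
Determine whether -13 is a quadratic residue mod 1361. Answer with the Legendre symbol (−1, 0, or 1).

First reduce: -13 ≡ 1348 (mod 1361).
Pull out 2^2: since 1361 ≡ 1 (mod 8), (2/1361) = +1, so (2/1361)^2 = +1.
Reciprocity: 337 ≡ 1 and 1361 ≡ 1 (mod 4), so (337/1361) = +(1361/337).
Reduce top mod 337: now compute (13/337).
Reciprocity: 13 ≡ 1 and 337 ≡ 1 (mod 4), so (13/337) = +(337/13).
Reduce top mod 13: now compute (12/13).
Pull out 2^2: since 13 ≡ 5 (mod 8), (2/13) = -1, so (2/13)^2 = +1.
Reciprocity: 3 ≡ 3 and 13 ≡ 1 (mod 4), so (3/13) = +(13/3).
Reduce top mod 3: now compute (1/3).
Reached (1/3) = 1. Collecting the sign flips along the way, the symbol is +1.

1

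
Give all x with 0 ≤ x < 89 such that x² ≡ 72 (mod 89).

28, 61

89 ≡ 1 (mod 4), so we find a root by search.
Trying successive values, 28² = 784 ≡ 72 (mod 89). The other root is 89 − 28 = 61.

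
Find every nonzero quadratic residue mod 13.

1,3,4,9,10,12

Square k = 1,…,6 (k and 13−k give the same square):
1²=1, 2²=4, 3²=9, 4²≡3, 5²≡12, 6²≡10 (mod 13).
So the quadratic residues mod 13 are {1, 3, 4, 9, 10, 12}.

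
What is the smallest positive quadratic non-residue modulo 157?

(2/157) = −1, so 2 is the smallest positive non-residue mod 157.

2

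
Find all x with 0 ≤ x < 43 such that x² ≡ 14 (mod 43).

Since 43 ≡ 3 (mod 4), a square root of 14 is 14^((43+1)/4) = 14^11 mod 43.
Repeated squaring: 14^2≡24, 14^4≡17, 14^8≡31 (mod 43).
14^11 = 14^(8+2+1) ≡ 10 (mod 43).
Check: 10² = 100 ≡ 14 (mod 43). The two roots are 10 and 33.

10, 33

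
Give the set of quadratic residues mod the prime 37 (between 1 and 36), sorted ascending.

Square k = 1,…,18 (k and 37−k give the same square):
1²=1, 2²=4, 3²=9, 4²=16, 5²=25, 6²=36, 7²≡12, 8²≡27, 9²≡7, 10²≡26, 11²≡10, 12²≡33, 13²≡21, 14²≡11, 15²≡3, 16²≡34, 17²≡30, 18²≡28 (mod 37).
So the quadratic residues mod 37 are {1, 3, 4, 7, 9, 10, 11, 12, 16, 21, 25, 26, 27, 28, 30, 33, 34, 36}.

1,3,4,7,9,10,11,12,16,21,25,26,27,28,30,33,34,36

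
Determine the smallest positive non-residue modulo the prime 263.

5

(2/263) = +1, so 2 is a residue.
(3/263) = +1, so 3 is a residue.
(4/263) = +1, so 4 is a residue.
(5/263) = −1, so 5 is the smallest positive non-residue mod 263.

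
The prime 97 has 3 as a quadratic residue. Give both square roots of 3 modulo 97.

10, 87

97 ≡ 1 (mod 4), so we find a root by search.
Trying successive values, 10² = 100 ≡ 3 (mod 97). The other root is 97 − 10 = 87.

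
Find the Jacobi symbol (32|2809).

1

Pull out 2^5: since 2809 ≡ 1 (mod 8), (2/2809) = +1, so (2/2809)^5 = +1.
Reached (1/2809) = 1. Collecting the sign flips along the way, the symbol is +1.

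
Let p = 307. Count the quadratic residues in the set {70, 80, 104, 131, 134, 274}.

(70/307) = +1 → QR.
(80/307) = -1 → non-residue.
(104/307) = +1 → QR.
(131/307) = -1 → non-residue.
(134/307) = +1 → QR.
(274/307) = +1 → QR.
Total quadratic residues among the 6: 4.

4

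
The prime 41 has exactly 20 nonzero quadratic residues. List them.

1 2 4 5 8 9 10 16 18 20 21 23 25 31 32 33 36 37 39 40

Square k = 1,…,20 (k and 41−k give the same square):
1²=1, 2²=4, 3²=9, 4²=16, 5²=25, 6²=36, 7²≡8, 8²≡23, 9²≡40, 10²≡18, 11²≡39, 12²≡21, 13²≡5, 14²≡32, 15²≡20, 16²≡10, 17²≡2, 18²≡37, 19²≡33, 20²≡31 (mod 41).
So the quadratic residues mod 41 are {1, 2, 4, 5, 8, 9, 10, 16, 18, 20, 21, 23, 25, 31, 32, 33, 36, 37, 39, 40}.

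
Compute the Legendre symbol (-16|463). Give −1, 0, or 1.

-1

First reduce: -16 ≡ 447 (mod 463).
Reciprocity: 447 ≡ 3 and 463 ≡ 3 (mod 4), so (447/463) = −(463/447).
Reduce top mod 447: now compute (16/447).
Pull out 2^4: since 447 ≡ 7 (mod 8), (2/447) = +1, so (2/447)^4 = +1.
Reached (1/447) = 1. Collecting the sign flips along the way, the symbol is -1.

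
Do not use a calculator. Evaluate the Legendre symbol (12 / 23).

1

Pull out 2^2: since 23 ≡ 7 (mod 8), (2/23) = +1, so (2/23)^2 = +1.
Reciprocity: 3 ≡ 3 and 23 ≡ 3 (mod 4), so (3/23) = −(23/3).
Reduce top mod 3: now compute (2/3).
Pull out 2: since 3 ≡ 3 (mod 8), (2/3) = -1.
Reached (1/3) = 1. Collecting the sign flips along the way, the symbol is +1.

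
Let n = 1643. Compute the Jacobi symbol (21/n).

Reciprocity: 21 ≡ 1 and 1643 ≡ 3 (mod 4), so (21/1643) = +(1643/21).
Reduce top mod 21: now compute (5/21).
Reciprocity: 5 ≡ 1 and 21 ≡ 1 (mod 4), so (5/21) = +(21/5).
Reduce top mod 5: now compute (1/5).
Reached (1/5) = 1. Collecting the sign flips along the way, the symbol is +1.

1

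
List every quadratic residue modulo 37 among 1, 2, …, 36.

1, 3, 4, 7, 9, 10, 11, 12, 16, 21, 25, 26, 27, 28, 30, 33, 34, 36

Square k = 1,…,18 (k and 37−k give the same square):
1²=1, 2²=4, 3²=9, 4²=16, 5²=25, 6²=36, 7²≡12, 8²≡27, 9²≡7, 10²≡26, 11²≡10, 12²≡33, 13²≡21, 14²≡11, 15²≡3, 16²≡34, 17²≡30, 18²≡28 (mod 37).
So the quadratic residues mod 37 are {1, 3, 4, 7, 9, 10, 11, 12, 16, 21, 25, 26, 27, 28, 30, 33, 34, 36}.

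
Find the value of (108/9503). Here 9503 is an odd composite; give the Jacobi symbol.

Pull out 2^2: since 9503 ≡ 7 (mod 8), (2/9503) = +1, so (2/9503)^2 = +1.
Reciprocity: 27 ≡ 3 and 9503 ≡ 3 (mod 4), so (27/9503) = −(9503/27).
Reduce top mod 27: now compute (26/27).
Pull out 2: since 27 ≡ 3 (mod 8), (2/27) = -1.
Reciprocity: 13 ≡ 1 and 27 ≡ 3 (mod 4), so (13/27) = +(27/13).
Reduce top mod 13: now compute (1/13).
Reached (1/13) = 1. Collecting the sign flips along the way, the symbol is +1.

1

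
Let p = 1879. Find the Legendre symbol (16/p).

1

Pull out 2^4: since 1879 ≡ 7 (mod 8), (2/1879) = +1, so (2/1879)^4 = +1.
Reached (1/1879) = 1. Collecting the sign flips along the way, the symbol is +1.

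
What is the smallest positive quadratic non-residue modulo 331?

2

(2/331) = −1, so 2 is the smallest positive non-residue mod 331.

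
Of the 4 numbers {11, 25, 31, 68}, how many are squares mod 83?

4

(11/83) = +1 → QR.
(25/83) = +1 → QR.
(31/83) = +1 → QR.
(68/83) = +1 → QR.
Total quadratic residues among the 4: 4.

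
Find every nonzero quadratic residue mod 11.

1,3,4,5,9

Square k = 1,…,5 (k and 11−k give the same square):
1²=1, 2²=4, 3²=9, 4²≡5, 5²≡3 (mod 11).
So the quadratic residues mod 11 are {1, 3, 4, 5, 9}.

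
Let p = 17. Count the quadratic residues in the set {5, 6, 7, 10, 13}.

(5/17) = -1 → non-residue.
(6/17) = -1 → non-residue.
(7/17) = -1 → non-residue.
(10/17) = -1 → non-residue.
(13/17) = +1 → QR.
Total quadratic residues among the 5: 1.

1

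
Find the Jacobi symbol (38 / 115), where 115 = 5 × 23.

Pull out 2: since 115 ≡ 3 (mod 8), (2/115) = -1.
Reciprocity: 19 ≡ 3 and 115 ≡ 3 (mod 4), so (19/115) = −(115/19).
Reduce top mod 19: now compute (1/19).
Reached (1/19) = 1. Collecting the sign flips along the way, the symbol is +1.

1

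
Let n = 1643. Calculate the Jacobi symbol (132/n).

Pull out 2^2: since 1643 ≡ 3 (mod 8), (2/1643) = -1, so (2/1643)^2 = +1.
Reciprocity: 33 ≡ 1 and 1643 ≡ 3 (mod 4), so (33/1643) = +(1643/33).
Reduce top mod 33: now compute (26/33).
Pull out 2: since 33 ≡ 1 (mod 8), (2/33) = +1.
Reciprocity: 13 ≡ 1 and 33 ≡ 1 (mod 4), so (13/33) = +(33/13).
Reduce top mod 13: now compute (7/13).
Reciprocity: 7 ≡ 3 and 13 ≡ 1 (mod 4), so (7/13) = +(13/7).
Reduce top mod 7: now compute (6/7).
Pull out 2: since 7 ≡ 7 (mod 8), (2/7) = +1.
Reciprocity: 3 ≡ 3 and 7 ≡ 3 (mod 4), so (3/7) = −(7/3).
Reduce top mod 3: now compute (1/3).
Reached (1/3) = 1. Collecting the sign flips along the way, the symbol is -1.

-1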